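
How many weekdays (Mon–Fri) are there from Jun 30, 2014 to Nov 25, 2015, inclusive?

368

Jun 30, 2014 is a Monday.
That's 514 days from start to end, counting both.
514 = 7 × 73 + 3, so there are 73 full weeks plus 3 extra days.
Each full week contributes 5 weekdays (Mon–Fri): 73 × 5 = 365.
The 3 extra days are Monday, Tuesday, Wednesday — 3 of them qualify.
Total: 365 + 3 = 368.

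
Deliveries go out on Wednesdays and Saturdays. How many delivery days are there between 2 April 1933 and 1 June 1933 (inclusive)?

17

2 April 1933 is a Sunday.
From 2 April 1933 to 1 June 1933 is 61 days inclusive.
61 = 7 × 8 + 5, so there are 8 full weeks plus 5 extra days.
Each full week contributes 2 days from the set (Wed, Sat): 8 × 2 = 16.
The 5 extra days are Sunday, Monday, Tuesday, Wednesday, Thursday — 1 of them qualifies.
Total: 16 + 1 = 17.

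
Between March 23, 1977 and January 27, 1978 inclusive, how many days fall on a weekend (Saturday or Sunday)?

March 23, 1977 is a Wednesday.
From March 23, 1977 to January 27, 1978 is 311 days inclusive.
311 = 7 × 44 + 3, so there are 44 full weeks plus 3 extra days.
Each full week contributes 2 weekend days (Sat, Sun): 44 × 2 = 88.
The 3 extra days are Wednesday, Thursday, Friday — none qualify.
Total: 88 + 0 = 88.

88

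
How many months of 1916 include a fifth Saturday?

A month has five Saturdays exactly when Saturday falls within its first (length − 28) days.
Jan: 31 days, starts Sat → 5 of Sat, Sun, Mon ✓
Feb: 29 days, starts Tue → 5 of Tue
Mar: 31 days, starts Wed → 5 of Wed, Thu, Fri
Apr: 30 days, starts Sat → 5 of Sat, Sun ✓
May: 31 days, starts Mon → 5 of Mon, Tue, Wed
Jun: 30 days, starts Thu → 5 of Thu, Fri
Jul: 31 days, starts Sat → 5 of Sat, Sun, Mon ✓
Aug: 31 days, starts Tue → 5 of Tue, Wed, Thu
Sep: 30 days, starts Fri → 5 of Fri, Sat ✓
Oct: 31 days, starts Sun → 5 of Sun, Mon, Tue
Nov: 30 days, starts Wed → 5 of Wed, Thu
Dec: 31 days, starts Fri → 5 of Fri, Sat, Sun ✓
Months with five Saturdays: Jan, Apr, Jul, Sep, Dec.

5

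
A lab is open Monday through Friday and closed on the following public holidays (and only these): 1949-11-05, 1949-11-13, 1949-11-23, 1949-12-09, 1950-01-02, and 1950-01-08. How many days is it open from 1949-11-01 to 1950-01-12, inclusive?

1949-11-01 is a Tuesday.
That's 73 days from start to end, counting both.
73 = 7 × 10 + 3, so there are 10 full weeks plus 3 extra days.
Each full week contributes 5 weekdays (Mon–Fri): 10 × 5 = 50.
The 3 extra days are Tuesday, Wednesday, Thursday — 3 of them qualify.
Total: 50 + 3 = 53.
Holidays: 1949-11-05 (Sat); 1949-11-13 (Sun); 1949-11-23 (Wed); 1949-12-09 (Fri); 1950-01-02 (Mon); 1950-01-08 (Sun).
3 of the 6 holidays fall on weekdays; the rest are weekends and were already excluded.
Business days: 53 − 3 = 50.

50 business days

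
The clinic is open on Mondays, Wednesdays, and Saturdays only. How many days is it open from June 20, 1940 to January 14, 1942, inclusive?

June 20, 1940 is a Thursday.
From June 20, 1940 to January 14, 1942 is 574 days inclusive.
574 = 7 × 82, so the span is exactly 82 full weeks.
Each full week contributes 3 days from the set (Mon, Wed, Sat): 82 × 3 = 246.
Total: 246.

246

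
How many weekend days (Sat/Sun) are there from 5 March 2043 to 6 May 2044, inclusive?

122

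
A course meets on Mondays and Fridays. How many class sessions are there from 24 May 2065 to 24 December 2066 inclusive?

24 May 2065 is a Sunday.
That's 580 days from start to end, counting both.
580 = 7 × 82 + 6, so there are 82 full weeks plus 6 extra days.
Each full week contributes 2 days from the set (Mon, Fri): 82 × 2 = 164.
The 6 extra days are Sunday, Monday, Tuesday, Wednesday, Thursday, Friday — 2 of them qualify.
Total: 164 + 2 = 166.

166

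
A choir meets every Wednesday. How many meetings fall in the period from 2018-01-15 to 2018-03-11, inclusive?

8

2018-01-15 is a Monday.
The range spans 56 days (inclusive of both endpoints).
56 = 7 × 8, so the span is exactly 8 full weeks.
Each full week contributes one Wednesday: 8 so far.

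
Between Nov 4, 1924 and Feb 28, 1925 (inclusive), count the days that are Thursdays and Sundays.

33

Nov 4, 1924 is a Tuesday.
From Nov 4, 1924 to Feb 28, 1925 is 117 days inclusive.
117 = 7 × 16 + 5, so there are 16 full weeks plus 5 extra days.
Each full week contributes 2 days from the set (Thu, Sun): 16 × 2 = 32.
The 5 extra days are Tuesday, Wednesday, Thursday, Friday, Saturday — 1 of them qualifies.
Total: 32 + 1 = 33.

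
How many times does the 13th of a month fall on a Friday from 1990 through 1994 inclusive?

Friday-the-13ths by year:
1990: Apr, Jul
1991: Sep, Dec
1992: Mar, Nov
1993: Aug
1994: May

8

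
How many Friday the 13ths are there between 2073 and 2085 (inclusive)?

Friday-the-13ths by year:
2073: Jan, Oct
2074: Apr, Jul
2075: Sep, Dec
2076: Mar, Nov
2077: Aug
2078: May
2079: Jan, Oct
2080: Sep, Dec
2081: Jun
2082: Feb, Mar, Nov
2083: Aug
2084: Oct
2085: Apr, Jul

22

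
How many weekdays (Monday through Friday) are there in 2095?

1 January 2095 is a Saturday.
That's 365 days from start to end, counting both.
365 = 7 × 52 + 1, so there are 52 full weeks plus 1 extra day.
Each full week contributes 5 weekdays (Mon–Fri): 52 × 5 = 260.
The 1 extra day is Saturday — none qualify.
Total: 260 + 0 = 260.

260 weekdays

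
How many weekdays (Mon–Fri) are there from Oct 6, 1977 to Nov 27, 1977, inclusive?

37

Oct 6, 1977 is a Thursday.
That's 53 days from start to end, counting both.
53 = 7 × 7 + 4, so there are 7 full weeks plus 4 extra days.
Each full week contributes 5 weekdays (Mon–Fri): 7 × 5 = 35.
The 4 extra days are Thu, Fri, Sat, Sun — 2 of them qualify.
Total: 35 + 2 = 37.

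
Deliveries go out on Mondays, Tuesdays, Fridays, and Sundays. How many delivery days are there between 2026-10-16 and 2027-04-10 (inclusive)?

101

2026-10-16 is a Friday.
From 2026-10-16 to 2027-04-10 is 177 days inclusive.
177 = 7 × 25 + 2, so there are 25 full weeks plus 2 extra days.
Each full week contributes 4 days from the set (Mon, Tue, Fri, Sun): 25 × 4 = 100.
The 2 extra days are Friday, Saturday — 1 of them qualifies.
Total: 100 + 1 = 101.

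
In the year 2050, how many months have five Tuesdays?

A month has five Tuesdays exactly when Tuesday falls within its first (length − 28) days.
Jan: 31 days, starts Sat → 5 of Sat, Sun, Mon
Feb: 28 days, starts Tue → 5 of (none)
Mar: 31 days, starts Tue → 5 of Tue, Wed, Thu ✓
Apr: 30 days, starts Fri → 5 of Fri, Sat
May: 31 days, starts Sun → 5 of Sun, Mon, Tue ✓
Jun: 30 days, starts Wed → 5 of Wed, Thu
Jul: 31 days, starts Fri → 5 of Fri, Sat, Sun
Aug: 31 days, starts Mon → 5 of Mon, Tue, Wed ✓
Sep: 30 days, starts Thu → 5 of Thu, Fri
Oct: 31 days, starts Sat → 5 of Sat, Sun, Mon
Nov: 30 days, starts Tue → 5 of Tue, Wed ✓
Dec: 31 days, starts Thu → 5 of Thu, Fri, Sat
Months with five Tuesdays: Mar, May, Aug, Nov.

4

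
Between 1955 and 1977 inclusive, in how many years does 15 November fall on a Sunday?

3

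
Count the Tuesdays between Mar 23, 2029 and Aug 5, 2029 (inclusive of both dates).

Mar 23, 2029 is a Friday.
From Mar 23, 2029 to Aug 5, 2029 is 136 days inclusive.
136 = 7 × 19 + 3, so there are 19 full weeks plus 3 extra days.
Each full week contributes one Tuesday: 19 so far.
The 3 extra days are Fri, Sat, Sun — none qualify.
Total: 19 + 0 = 19.

19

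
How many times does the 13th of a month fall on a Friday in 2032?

2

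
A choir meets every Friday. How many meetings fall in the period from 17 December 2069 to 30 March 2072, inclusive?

119 Fridays

17 December 2069 is a Tuesday.
That's 835 days from start to end, counting both.
835 = 7 × 119 + 2, so there are 119 full weeks plus 2 extra days.
Each full week contributes one Friday: 119 so far.
The 2 extra days are Tue, Wed — none qualify.
Total: 119 + 0 = 119.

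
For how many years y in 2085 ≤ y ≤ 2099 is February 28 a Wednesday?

Day of week of February 28 in each year:
2085: Wed ✓, 2086: Thu, 2087: Fri, 2088: Sat, 2089: Mon, 2090: Tue, 2091: Wed ✓, 2092: Thu, 2093: Sat, 2094: Sun, 2095: Mon, 2096: Tue, 2097: Thu, 2098: Fri, 2099: Sat
Wednesdays: 2085, 2091.

2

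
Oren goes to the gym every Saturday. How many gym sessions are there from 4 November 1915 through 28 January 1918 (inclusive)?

117

4 November 1915 is a Thursday.
From 4 November 1915 to 28 January 1918 is 817 days inclusive.
817 = 7 × 116 + 5, so there are 116 full weeks plus 5 extra days.
Each full week contributes one Saturday: 116 so far.
The 5 extra days are Thu, Fri, Sat, Sun, Mon — 1 of them qualifies.
Total: 116 + 1 = 117.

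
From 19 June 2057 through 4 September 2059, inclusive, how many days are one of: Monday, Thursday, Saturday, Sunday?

461

19 June 2057 is a Tuesday.
The range spans 808 days (inclusive of both endpoints).
808 = 7 × 115 + 3, so there are 115 full weeks plus 3 extra days.
Each full week contributes 4 days from the set (Mon, Thu, Sat, Sun): 115 × 4 = 460.
The 3 extra days are Tue, Wed, Thu — 1 of them qualifies.
Total: 460 + 1 = 461.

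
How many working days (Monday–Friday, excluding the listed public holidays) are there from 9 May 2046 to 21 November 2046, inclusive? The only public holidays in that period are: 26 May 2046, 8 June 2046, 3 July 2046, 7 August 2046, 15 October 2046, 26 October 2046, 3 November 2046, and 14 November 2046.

135 working days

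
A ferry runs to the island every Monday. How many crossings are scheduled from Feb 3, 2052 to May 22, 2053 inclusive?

Feb 3, 2052 is a Saturday.
The range spans 475 days (inclusive of both endpoints).
475 = 7 × 67 + 6, so there are 67 full weeks plus 6 extra days.
Each full week contributes one Monday: 67 so far.
The 6 extra days are Sat, Sun, Mon, Tue, Wed, Thu — 1 of them qualifies.
Total: 67 + 1 = 68.

68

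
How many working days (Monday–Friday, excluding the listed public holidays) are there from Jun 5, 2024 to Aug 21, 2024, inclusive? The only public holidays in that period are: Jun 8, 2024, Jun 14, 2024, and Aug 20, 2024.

54

Jun 5, 2024 is a Wednesday.
From Jun 5, 2024 to Aug 21, 2024 is 78 days inclusive.
78 = 7 × 11 + 1, so there are 11 full weeks plus 1 extra day.
Each full week contributes 5 weekdays (Mon–Fri): 11 × 5 = 55.
The 1 extra day is Wednesday — 1 of them qualifies.
Total: 55 + 1 = 56.
Holidays: Jun 8, 2024 (Sat); Jun 14, 2024 (Fri); Aug 20, 2024 (Tue).
2 of the 3 holidays fall on weekdays; the rest are weekends and were already excluded.
Business days: 56 − 2 = 54.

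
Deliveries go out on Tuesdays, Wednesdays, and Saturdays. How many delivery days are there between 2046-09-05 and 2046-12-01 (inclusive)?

38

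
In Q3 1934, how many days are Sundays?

14

July 1, 1934 is a Sunday.
The range spans 92 days (inclusive of both endpoints).
92 = 7 × 13 + 1, so there are 13 full weeks plus 1 extra day.
Each full week contributes one Sunday: 13 so far.
The 1 extra day is Sunday — 1 of them qualifies.
Total: 13 + 1 = 14.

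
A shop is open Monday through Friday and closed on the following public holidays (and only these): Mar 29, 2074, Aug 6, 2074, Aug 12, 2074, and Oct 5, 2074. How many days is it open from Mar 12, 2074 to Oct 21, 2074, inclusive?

Mar 12, 2074 is a Monday.
The range spans 224 days (inclusive of both endpoints).
224 = 7 × 32, so the span is exactly 32 full weeks.
Each full week contributes 5 weekdays (Mon–Fri): 32 × 5 = 160.
Total: 160.
Holidays: Mar 29, 2074 (Thu); Aug 6, 2074 (Mon); Aug 12, 2074 (Sun); Oct 5, 2074 (Fri).
3 of the 4 holidays fall on weekdays; the rest are weekends and were already excluded.
Business days: 160 − 3 = 157.

157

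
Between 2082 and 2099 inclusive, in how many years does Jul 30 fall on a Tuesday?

Day of week of July 30 in each year:
2082: Thu, 2083: Fri, 2084: Sun, 2085: Mon, 2086: Tue ✓, 2087: Wed, 2088: Fri, 2089: Sat, 2090: Sun, 2091: Mon, 2092: Wed, 2093: Thu, 2094: Fri, 2095: Sat, 2096: Mon, 2097: Tue ✓, 2098: Wed, 2099: Thu
Tuesdays: 2086, 2097.

2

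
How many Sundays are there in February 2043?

1 February 2043 is a Sunday.
The range spans 28 days (inclusive of both endpoints).
28 = 7 × 4, so the span is exactly 4 full weeks.
Each full week contributes one Sunday: 4 so far.
Total: 4.

4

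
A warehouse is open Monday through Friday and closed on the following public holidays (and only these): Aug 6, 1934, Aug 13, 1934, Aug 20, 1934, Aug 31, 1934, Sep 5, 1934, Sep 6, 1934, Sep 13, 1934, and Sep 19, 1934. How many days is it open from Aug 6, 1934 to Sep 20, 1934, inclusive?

26

Aug 6, 1934 is a Monday.
That's 46 days from start to end, counting both.
46 = 7 × 6 + 4, so there are 6 full weeks plus 4 extra days.
Each full week contributes 5 weekdays (Mon–Fri): 6 × 5 = 30.
The 4 extra days are Mon, Tue, Wed, Thu — 4 of them qualify.
Total: 30 + 4 = 34.
Holidays: Aug 6, 1934 (Mon); Aug 13, 1934 (Mon); Aug 20, 1934 (Mon); Aug 31, 1934 (Fri); Sep 5, 1934 (Wed); Sep 6, 1934 (Thu); Sep 13, 1934 (Thu); Sep 19, 1934 (Wed).
All 8 holidays fall on weekdays, so subtract 8.
Business days: 34 − 8 = 26.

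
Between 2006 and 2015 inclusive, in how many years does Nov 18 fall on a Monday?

1

Day of week of November 18 in each year:
2006: Sat, 2007: Sun, 2008: Tue, 2009: Wed, 2010: Thu, 2011: Fri, 2012: Sun, 2013: Mon ✓, 2014: Tue, 2015: Wed
Mondays: 2013.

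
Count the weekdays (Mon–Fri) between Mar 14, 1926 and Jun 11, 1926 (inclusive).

65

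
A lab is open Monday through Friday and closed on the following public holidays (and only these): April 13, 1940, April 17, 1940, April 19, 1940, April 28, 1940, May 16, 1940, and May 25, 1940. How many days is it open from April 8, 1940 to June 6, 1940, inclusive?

41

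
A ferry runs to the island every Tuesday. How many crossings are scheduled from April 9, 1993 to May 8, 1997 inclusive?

213 Tuesdays

April 9, 1993 is a Friday.
The range spans 1491 days (inclusive of both endpoints).
1491 = 7 × 213, so the span is exactly 213 full weeks.
Each full week contributes one Tuesday: 213 so far.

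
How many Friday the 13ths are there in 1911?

2

The 13th falls on a Friday when the month's 13th has weekday Fri.
Jan 13 is Fri ✓; Feb 13 is Mon; Mar 13 is Mon; Apr 13 is Thu; May 13 is Sat; Jun 13 is Tue; Jul 13 is Thu; Aug 13 is Sun; Sep 13 is Wed; Oct 13 is Fri ✓; Nov 13 is Mon; Dec 13 is Wed.
Friday the 13ths: Jan, Oct.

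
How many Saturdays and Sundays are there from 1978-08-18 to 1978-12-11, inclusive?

1978-08-18 is a Friday.
That's 116 days from start to end, counting both.
116 = 7 × 16 + 4, so there are 16 full weeks plus 4 extra days.
Each full week contributes 2 weekend days (Sat, Sun): 16 × 2 = 32.
The 4 extra days are Friday, Saturday, Sunday, Monday — 2 of them qualify.
Total: 32 + 2 = 34.

34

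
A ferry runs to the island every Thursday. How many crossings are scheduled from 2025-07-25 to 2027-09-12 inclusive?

2025-07-25 is a Friday.
From 2025-07-25 to 2027-09-12 is 780 days inclusive.
780 = 7 × 111 + 3, so there are 111 full weeks plus 3 extra days.
Each full week contributes one Thursday: 111 so far.
The 3 extra days are Fri, Sat, Sun — none qualify.
Total: 111 + 0 = 111.

111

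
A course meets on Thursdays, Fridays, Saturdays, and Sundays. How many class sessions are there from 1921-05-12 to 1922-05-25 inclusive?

1921-05-12 is a Thursday.
The range spans 379 days (inclusive of both endpoints).
379 = 7 × 54 + 1, so there are 54 full weeks plus 1 extra day.
Each full week contributes 4 days from the set (Thu, Fri, Sat, Sun): 54 × 4 = 216.
The 1 extra day is Thu — 1 of them qualifies.
Total: 216 + 1 = 217.

217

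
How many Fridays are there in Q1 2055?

13

2055-01-01 is a Friday.
From 2055-01-01 to 2055-03-31 is 90 days inclusive.
90 = 7 × 12 + 6, so there are 12 full weeks plus 6 extra days.
Each full week contributes one Friday: 12 so far.
The 6 extra days are Friday, Saturday, Sunday, Monday, Tuesday, Wednesday — 1 of them qualifies.
Total: 12 + 1 = 13.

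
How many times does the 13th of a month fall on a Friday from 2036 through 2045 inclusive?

Friday-the-13ths by year:
2036: Jun
2037: Feb, Mar, Nov
2038: Aug
2039: May
2040: Jan, Apr, Jul
2041: Sep, Dec
2042: Jun
2043: Feb, Mar, Nov
2044: May
2045: Jan, Oct

18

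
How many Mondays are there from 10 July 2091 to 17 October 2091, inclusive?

14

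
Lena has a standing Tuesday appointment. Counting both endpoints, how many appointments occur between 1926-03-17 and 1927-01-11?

43

1926-03-17 is a Wednesday.
That's 301 days from start to end, counting both.
301 = 7 × 43, so the span is exactly 43 full weeks.
Each full week contributes one Tuesday: 43 so far.
Total: 43.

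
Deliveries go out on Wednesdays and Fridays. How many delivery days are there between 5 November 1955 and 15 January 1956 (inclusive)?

5 November 1955 is a Saturday.
From 5 November 1955 to 15 January 1956 is 72 days inclusive.
72 = 7 × 10 + 2, so there are 10 full weeks plus 2 extra days.
Each full week contributes 2 days from the set (Wed, Fri): 10 × 2 = 20.
The 2 extra days are Saturday, Sunday — none qualify.
Total: 20 + 0 = 20.

20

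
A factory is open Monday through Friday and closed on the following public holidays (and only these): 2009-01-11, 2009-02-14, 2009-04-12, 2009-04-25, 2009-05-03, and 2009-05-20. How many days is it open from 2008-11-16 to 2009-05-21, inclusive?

2008-11-16 is a Sunday.
That's 187 days from start to end, counting both.
187 = 7 × 26 + 5, so there are 26 full weeks plus 5 extra days.
Each full week contributes 5 weekdays (Mon–Fri): 26 × 5 = 130.
The 5 extra days are Sunday, Monday, Tuesday, Wednesday, Thursday — 4 of them qualify.
Total: 130 + 4 = 134.
Holidays: 2009-01-11 (Sun); 2009-02-14 (Sat); 2009-04-12 (Sun); 2009-04-25 (Sat); 2009-05-03 (Sun); 2009-05-20 (Wed).
1 of the 6 holidays fall on weekdays; the rest are weekends and were already excluded.
Business days: 134 − 1 = 133.

133 working days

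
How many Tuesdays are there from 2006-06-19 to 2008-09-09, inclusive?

117

2006-06-19 is a Monday.
That's 814 days from start to end, counting both.
814 = 7 × 116 + 2, so there are 116 full weeks plus 2 extra days.
Each full week contributes one Tuesday: 116 so far.
The 2 extra days are Monday, Tuesday — 1 of them qualifies.
Total: 116 + 1 = 117.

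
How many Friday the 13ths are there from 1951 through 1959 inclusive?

17

Friday-the-13ths by year:
1951: Apr, Jul
1952: Jun
1953: Feb, Mar, Nov
1954: Aug
1955: May
1956: Jan, Apr, Jul
1957: Sep, Dec
1958: Jun
1959: Feb, Mar, Nov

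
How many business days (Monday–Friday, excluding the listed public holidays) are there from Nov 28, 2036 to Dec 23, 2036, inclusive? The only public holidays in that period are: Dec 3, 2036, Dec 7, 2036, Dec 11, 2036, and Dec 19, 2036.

Nov 28, 2036 is a Friday.
The range spans 26 days (inclusive of both endpoints).
26 = 7 × 3 + 5, so there are 3 full weeks plus 5 extra days.
Each full week contributes 5 weekdays (Mon–Fri): 3 × 5 = 15.
The 5 extra days are Friday, Saturday, Sunday, Monday, Tuesday — 3 of them qualify.
Total: 15 + 3 = 18.
Holidays: Dec 3, 2036 (Wed); Dec 7, 2036 (Sun); Dec 11, 2036 (Thu); Dec 19, 2036 (Fri).
3 of the 4 holidays fall on weekdays; the rest are weekends and were already excluded.
Business days: 18 − 3 = 15.

15 business days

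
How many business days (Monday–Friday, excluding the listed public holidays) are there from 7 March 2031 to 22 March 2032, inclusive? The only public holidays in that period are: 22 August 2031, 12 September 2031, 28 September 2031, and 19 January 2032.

269

7 March 2031 is a Friday.
From 7 March 2031 to 22 March 2032 is 382 days inclusive.
382 = 7 × 54 + 4, so there are 54 full weeks plus 4 extra days.
Each full week contributes 5 weekdays (Mon–Fri): 54 × 5 = 270.
The 4 extra days are Friday, Saturday, Sunday, Monday — 2 of them qualify.
Total: 270 + 2 = 272.
Holidays: 22 August 2031 (Fri); 12 September 2031 (Fri); 28 September 2031 (Sun); 19 January 2032 (Mon).
3 of the 4 holidays fall on weekdays; the rest are weekends and were already excluded.
Business days: 272 − 3 = 269.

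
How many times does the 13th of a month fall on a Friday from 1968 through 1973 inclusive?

10

Friday-the-13ths by year:
1968: Sep, Dec
1969: Jun
1970: Feb, Mar, Nov
1971: Aug
1972: Oct
1973: Apr, Jul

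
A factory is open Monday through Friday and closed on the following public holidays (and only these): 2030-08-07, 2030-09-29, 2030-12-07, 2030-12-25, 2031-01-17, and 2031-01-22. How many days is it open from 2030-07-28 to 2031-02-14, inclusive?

141 business days

2030-07-28 is a Sunday.
The range spans 202 days (inclusive of both endpoints).
202 = 7 × 28 + 6, so there are 28 full weeks plus 6 extra days.
Each full week contributes 5 weekdays (Mon–Fri): 28 × 5 = 140.
The 6 extra days are Sunday, Monday, Tuesday, Wednesday, Thursday, Friday — 5 of them qualify.
Total: 140 + 5 = 145.
Holidays: 2030-08-07 (Wed); 2030-09-29 (Sun); 2030-12-07 (Sat); 2030-12-25 (Wed); 2031-01-17 (Fri); 2031-01-22 (Wed).
4 of the 6 holidays fall on weekdays; the rest are weekends and were already excluded.
Business days: 145 − 4 = 141.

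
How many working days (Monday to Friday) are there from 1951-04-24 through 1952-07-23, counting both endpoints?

327

1951-04-24 is a Tuesday.
The range spans 457 days (inclusive of both endpoints).
457 = 7 × 65 + 2, so there are 65 full weeks plus 2 extra days.
Each full week contributes 5 weekdays (Mon–Fri): 65 × 5 = 325.
The 2 extra days are Tuesday, Wednesday — 2 of them qualify.
Total: 325 + 2 = 327.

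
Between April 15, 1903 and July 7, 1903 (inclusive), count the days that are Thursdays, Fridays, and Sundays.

April 15, 1903 is a Wednesday.
From April 15, 1903 to July 7, 1903 is 84 days inclusive.
84 = 7 × 12, so the span is exactly 12 full weeks.
Each full week contributes 3 days from the set (Thu, Fri, Sun): 12 × 3 = 36.

36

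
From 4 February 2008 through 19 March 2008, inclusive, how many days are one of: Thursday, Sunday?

4 February 2008 is a Monday.
From 4 February 2008 to 19 March 2008 is 45 days inclusive.
45 = 7 × 6 + 3, so there are 6 full weeks plus 3 extra days.
Each full week contributes 2 days from the set (Thu, Sun): 6 × 2 = 12.
The 3 extra days are Mon, Tue, Wed — none qualify.
Total: 12 + 0 = 12.

12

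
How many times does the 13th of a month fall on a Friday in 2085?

2

The 13th falls on a Friday when the month's 13th has weekday Fri.
Jan 13 is Sat; Feb 13 is Tue; Mar 13 is Tue; Apr 13 is Fri ✓; May 13 is Sun; Jun 13 is Wed; Jul 13 is Fri ✓; Aug 13 is Mon; Sep 13 is Thu; Oct 13 is Sat; Nov 13 is Tue; Dec 13 is Thu.
Friday the 13ths: Apr, Jul.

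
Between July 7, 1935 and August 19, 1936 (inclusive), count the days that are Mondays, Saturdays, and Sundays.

176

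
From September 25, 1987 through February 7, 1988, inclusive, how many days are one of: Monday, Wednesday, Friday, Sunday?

September 25, 1987 is a Friday.
That's 136 days from start to end, counting both.
136 = 7 × 19 + 3, so there are 19 full weeks plus 3 extra days.
Each full week contributes 4 days from the set (Mon, Wed, Fri, Sun): 19 × 4 = 76.
The 3 extra days are Fri, Sat, Sun — 2 of them qualify.
Total: 76 + 2 = 78.

78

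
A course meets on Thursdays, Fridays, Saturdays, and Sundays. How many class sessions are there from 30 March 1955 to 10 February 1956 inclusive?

30 March 1955 is a Wednesday.
The range spans 318 days (inclusive of both endpoints).
318 = 7 × 45 + 3, so there are 45 full weeks plus 3 extra days.
Each full week contributes 4 days from the set (Thu, Fri, Sat, Sun): 45 × 4 = 180.
The 3 extra days are Wed, Thu, Fri — 2 of them qualify.
Total: 180 + 2 = 182.

182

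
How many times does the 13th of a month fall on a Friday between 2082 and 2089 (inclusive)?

13

Friday-the-13ths by year:
2082: Feb, Mar, Nov
2083: Aug
2084: Oct
2085: Apr, Jul
2086: Sep, Dec
2087: Jun
2088: Feb, Aug
2089: May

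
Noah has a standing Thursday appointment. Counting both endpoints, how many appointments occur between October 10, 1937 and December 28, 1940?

October 10, 1937 is a Sunday.
The range spans 1176 days (inclusive of both endpoints).
1176 = 7 × 168, so the span is exactly 168 full weeks.
Each full week contributes one Thursday: 168 so far.

168 Thursdays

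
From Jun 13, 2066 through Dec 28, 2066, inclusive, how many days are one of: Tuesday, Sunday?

Jun 13, 2066 is a Sunday.
That's 199 days from start to end, counting both.
199 = 7 × 28 + 3, so there are 28 full weeks plus 3 extra days.
Each full week contributes 2 days from the set (Tue, Sun): 28 × 2 = 56.
The 3 extra days are Sunday, Monday, Tuesday — 2 of them qualify.
Total: 56 + 2 = 58.

58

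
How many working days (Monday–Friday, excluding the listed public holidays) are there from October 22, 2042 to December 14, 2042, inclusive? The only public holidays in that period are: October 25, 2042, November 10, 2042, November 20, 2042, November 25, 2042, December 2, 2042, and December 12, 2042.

October 22, 2042 is a Wednesday.
From October 22, 2042 to December 14, 2042 is 54 days inclusive.
54 = 7 × 7 + 5, so there are 7 full weeks plus 5 extra days.
Each full week contributes 5 weekdays (Mon–Fri): 7 × 5 = 35.
The 5 extra days are Wednesday, Thursday, Friday, Saturday, Sunday — 3 of them qualify.
Total: 35 + 3 = 38.
Holidays: October 25, 2042 (Sat); November 10, 2042 (Mon); November 20, 2042 (Thu); November 25, 2042 (Tue); December 2, 2042 (Tue); December 12, 2042 (Fri).
5 of the 6 holidays fall on weekdays; the rest are weekends and were already excluded.
Business days: 38 − 5 = 33.

33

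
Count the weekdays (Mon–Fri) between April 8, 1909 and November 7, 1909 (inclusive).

April 8, 1909 is a Thursday.
The range spans 214 days (inclusive of both endpoints).
214 = 7 × 30 + 4, so there are 30 full weeks plus 4 extra days.
Each full week contributes 5 weekdays (Mon–Fri): 30 × 5 = 150.
The 4 extra days are Thu, Fri, Sat, Sun — 2 of them qualify.
Total: 150 + 2 = 152.

152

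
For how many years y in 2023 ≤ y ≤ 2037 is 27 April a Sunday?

3

Day of week of April 27 in each year:
2023: Thu, 2024: Sat, 2025: Sun ✓, 2026: Mon, 2027: Tue, 2028: Thu, 2029: Fri, 2030: Sat, 2031: Sun ✓, 2032: Tue, 2033: Wed, 2034: Thu, 2035: Fri, 2036: Sun ✓, 2037: Mon
Sundays: 2025, 2031, 2036.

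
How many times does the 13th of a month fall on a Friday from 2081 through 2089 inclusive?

14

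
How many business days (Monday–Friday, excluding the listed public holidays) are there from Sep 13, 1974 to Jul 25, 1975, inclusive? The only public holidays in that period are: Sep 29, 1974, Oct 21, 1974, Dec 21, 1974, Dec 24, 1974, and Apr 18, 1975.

Sep 13, 1974 is a Friday.
The range spans 316 days (inclusive of both endpoints).
316 = 7 × 45 + 1, so there are 45 full weeks plus 1 extra day.
Each full week contributes 5 weekdays (Mon–Fri): 45 × 5 = 225.
The 1 extra day is Friday — 1 of them qualifies.
Total: 225 + 1 = 226.
Holidays: Sep 29, 1974 (Sun); Oct 21, 1974 (Mon); Dec 21, 1974 (Sat); Dec 24, 1974 (Tue); Apr 18, 1975 (Fri).
3 of the 5 holidays fall on weekdays; the rest are weekends and were already excluded.
Business days: 226 − 3 = 223.

223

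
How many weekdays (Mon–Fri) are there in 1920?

262 weekdays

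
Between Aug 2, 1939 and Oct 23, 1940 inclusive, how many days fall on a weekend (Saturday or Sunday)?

Aug 2, 1939 is a Wednesday.
From Aug 2, 1939 to Oct 23, 1940 is 449 days inclusive.
449 = 7 × 64 + 1, so there are 64 full weeks plus 1 extra day.
Each full week contributes 2 weekend days (Sat, Sun): 64 × 2 = 128.
The 1 extra day is Wed — none qualify.
Total: 128 + 0 = 128.

128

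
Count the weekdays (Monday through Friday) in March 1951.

1951-03-01 is a Thursday.
The range spans 31 days (inclusive of both endpoints).
31 = 7 × 4 + 3, so there are 4 full weeks plus 3 extra days.
Each full week contributes 5 weekdays (Mon–Fri): 4 × 5 = 20.
The 3 extra days are Thu, Fri, Sat — 2 of them qualify.
Total: 20 + 2 = 22.

22 weekdays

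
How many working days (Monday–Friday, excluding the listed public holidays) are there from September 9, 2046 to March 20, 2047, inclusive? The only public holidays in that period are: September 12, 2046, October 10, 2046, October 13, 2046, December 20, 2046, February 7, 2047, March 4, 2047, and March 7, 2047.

132

September 9, 2046 is a Sunday.
From September 9, 2046 to March 20, 2047 is 193 days inclusive.
193 = 7 × 27 + 4, so there are 27 full weeks plus 4 extra days.
Each full week contributes 5 weekdays (Mon–Fri): 27 × 5 = 135.
The 4 extra days are Sunday, Monday, Tuesday, Wednesday — 3 of them qualify.
Total: 135 + 3 = 138.
Holidays: September 12, 2046 (Wed); October 10, 2046 (Wed); October 13, 2046 (Sat); December 20, 2046 (Thu); February 7, 2047 (Thu); March 4, 2047 (Mon); March 7, 2047 (Thu).
6 of the 7 holidays fall on weekdays; the rest are weekends and were already excluded.
Business days: 138 − 6 = 132.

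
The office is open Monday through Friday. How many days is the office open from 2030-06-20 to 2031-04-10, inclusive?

2030-06-20 is a Thursday.
That's 295 days from start to end, counting both.
295 = 7 × 42 + 1, so there are 42 full weeks plus 1 extra day.
Each full week contributes 5 weekdays (Mon–Fri): 42 × 5 = 210.
The 1 extra day is Thu — 1 of them qualifies.
Total: 210 + 1 = 211.

211 weekdays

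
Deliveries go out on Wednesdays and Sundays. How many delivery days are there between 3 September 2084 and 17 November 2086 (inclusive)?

3 September 2084 is a Sunday.
From 3 September 2084 to 17 November 2086 is 806 days inclusive.
806 = 7 × 115 + 1, so there are 115 full weeks plus 1 extra day.
Each full week contributes 2 days from the set (Wed, Sun): 115 × 2 = 230.
The 1 extra day is Sunday — 1 of them qualifies.
Total: 230 + 1 = 231.

231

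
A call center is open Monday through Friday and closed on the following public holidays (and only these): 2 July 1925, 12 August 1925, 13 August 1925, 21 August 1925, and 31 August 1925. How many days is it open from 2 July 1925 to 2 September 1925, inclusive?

40

2 July 1925 is a Thursday.
From 2 July 1925 to 2 September 1925 is 63 days inclusive.
63 = 7 × 9, so the span is exactly 9 full weeks.
Each full week contributes 5 weekdays (Mon–Fri): 9 × 5 = 45.
Total: 45.
Holidays: 2 July 1925 (Thu); 12 August 1925 (Wed); 13 August 1925 (Thu); 21 August 1925 (Fri); 31 August 1925 (Mon).
All 5 holidays fall on weekdays, so subtract 5.
Business days: 45 − 5 = 40.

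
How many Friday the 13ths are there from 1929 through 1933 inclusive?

9

Friday-the-13ths by year:
1929: Sep, Dec
1930: Jun
1931: Feb, Mar, Nov
1932: May
1933: Jan, Oct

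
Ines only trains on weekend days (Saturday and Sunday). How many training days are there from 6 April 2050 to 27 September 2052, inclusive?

258

6 April 2050 is a Wednesday.
The range spans 906 days (inclusive of both endpoints).
906 = 7 × 129 + 3, so there are 129 full weeks plus 3 extra days.
Each full week contributes 2 weekend days (Sat, Sun): 129 × 2 = 258.
The 3 extra days are Wed, Thu, Fri — none qualify.
Total: 258 + 0 = 258.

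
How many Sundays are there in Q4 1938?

1938-10-01 is a Saturday.
That's 92 days from start to end, counting both.
92 = 7 × 13 + 1, so there are 13 full weeks plus 1 extra day.
Each full week contributes one Sunday: 13 so far.
The 1 extra day is Saturday — none qualify.
Total: 13 + 0 = 13.

13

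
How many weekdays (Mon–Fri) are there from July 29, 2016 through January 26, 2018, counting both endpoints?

391 weekdays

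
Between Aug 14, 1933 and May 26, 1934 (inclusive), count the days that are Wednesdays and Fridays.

Aug 14, 1933 is a Monday.
The range spans 286 days (inclusive of both endpoints).
286 = 7 × 40 + 6, so there are 40 full weeks plus 6 extra days.
Each full week contributes 2 days from the set (Wed, Fri): 40 × 2 = 80.
The 6 extra days are Mon, Tue, Wed, Thu, Fri, Sat — 2 of them qualify.
Total: 80 + 2 = 82.

82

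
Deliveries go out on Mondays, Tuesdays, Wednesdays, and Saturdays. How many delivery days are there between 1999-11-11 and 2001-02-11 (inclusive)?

1999-11-11 is a Thursday.
That's 459 days from start to end, counting both.
459 = 7 × 65 + 4, so there are 65 full weeks plus 4 extra days.
Each full week contributes 4 days from the set (Mon, Tue, Wed, Sat): 65 × 4 = 260.
The 4 extra days are Thursday, Friday, Saturday, Sunday — 1 of them qualifies.
Total: 260 + 1 = 261.

261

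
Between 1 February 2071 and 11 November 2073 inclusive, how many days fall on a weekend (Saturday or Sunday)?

290

1 February 2071 is a Sunday.
The range spans 1015 days (inclusive of both endpoints).
1015 = 7 × 145, so the span is exactly 145 full weeks.
Each full week contributes 2 weekend days (Sat, Sun): 145 × 2 = 290.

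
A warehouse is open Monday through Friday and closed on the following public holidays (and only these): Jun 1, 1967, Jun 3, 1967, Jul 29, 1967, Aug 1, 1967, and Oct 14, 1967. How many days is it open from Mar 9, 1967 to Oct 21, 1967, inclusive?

160 business days

Mar 9, 1967 is a Thursday.
The range spans 227 days (inclusive of both endpoints).
227 = 7 × 32 + 3, so there are 32 full weeks plus 3 extra days.
Each full week contributes 5 weekdays (Mon–Fri): 32 × 5 = 160.
The 3 extra days are Thursday, Friday, Saturday — 2 of them qualify.
Total: 160 + 2 = 162.
Holidays: Jun 1, 1967 (Thu); Jun 3, 1967 (Sat); Jul 29, 1967 (Sat); Aug 1, 1967 (Tue); Oct 14, 1967 (Sat).
2 of the 5 holidays fall on weekdays; the rest are weekends and were already excluded.
Business days: 162 − 2 = 160.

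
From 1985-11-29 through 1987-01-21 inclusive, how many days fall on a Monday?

1985-11-29 is a Friday.
That's 419 days from start to end, counting both.
419 = 7 × 59 + 6, so there are 59 full weeks plus 6 extra days.
Each full week contributes one Monday: 59 so far.
The 6 extra days are Friday, Saturday, Sunday, Monday, Tuesday, Wednesday — 1 of them qualifies.
Total: 59 + 1 = 60.

60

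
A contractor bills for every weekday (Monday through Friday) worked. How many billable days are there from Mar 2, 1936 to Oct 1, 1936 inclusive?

Mar 2, 1936 is a Monday.
That's 214 days from start to end, counting both.
214 = 7 × 30 + 4, so there are 30 full weeks plus 4 extra days.
Each full week contributes 5 weekdays (Mon–Fri): 30 × 5 = 150.
The 4 extra days are Mon, Tue, Wed, Thu — 4 of them qualify.
Total: 150 + 4 = 154.

154 weekdays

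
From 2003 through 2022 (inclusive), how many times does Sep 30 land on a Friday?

4

Day of week of September 30 in each year:
2003: Tue, 2004: Thu, 2005: Fri ✓, 2006: Sat, 2007: Sun, 2008: Tue, 2009: Wed, 2010: Thu, 2011: Fri ✓, 2012: Sun, 2013: Mon, 2014: Tue, 2015: Wed, 2016: Fri ✓, 2017: Sat, 2018: Sun, 2019: Mon, 2020: Wed, 2021: Thu, 2022: Fri ✓
Fridays: 2005, 2011, 2016, 2022.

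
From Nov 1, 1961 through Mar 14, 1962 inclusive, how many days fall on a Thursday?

Nov 1, 1961 is a Wednesday.
That's 134 days from start to end, counting both.
134 = 7 × 19 + 1, so there are 19 full weeks plus 1 extra day.
Each full week contributes one Thursday: 19 so far.
The 1 extra day is Wednesday — none qualify.
Total: 19 + 0 = 19.

19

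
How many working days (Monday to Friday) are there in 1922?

January 1, 1922 is a Sunday.
The range spans 365 days (inclusive of both endpoints).
365 = 7 × 52 + 1, so there are 52 full weeks plus 1 extra day.
Each full week contributes 5 weekdays (Mon–Fri): 52 × 5 = 260.
The 1 extra day is Sun — none qualify.
Total: 260 + 0 = 260.

260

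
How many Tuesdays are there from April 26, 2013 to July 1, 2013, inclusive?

April 26, 2013 is a Friday.
The range spans 67 days (inclusive of both endpoints).
67 = 7 × 9 + 4, so there are 9 full weeks plus 4 extra days.
Each full week contributes one Tuesday: 9 so far.
The 4 extra days are Fri, Sat, Sun, Mon — none qualify.
Total: 9 + 0 = 9.

9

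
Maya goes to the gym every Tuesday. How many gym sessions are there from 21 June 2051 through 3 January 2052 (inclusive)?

21 June 2051 is a Wednesday.
That's 197 days from start to end, counting both.
197 = 7 × 28 + 1, so there are 28 full weeks plus 1 extra day.
Each full week contributes one Tuesday: 28 so far.
The 1 extra day is Wed — none qualify.
Total: 28 + 0 = 28.

28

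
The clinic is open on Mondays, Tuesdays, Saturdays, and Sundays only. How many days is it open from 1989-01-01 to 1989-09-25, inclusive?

154

1989-01-01 is a Sunday.
The range spans 268 days (inclusive of both endpoints).
268 = 7 × 38 + 2, so there are 38 full weeks plus 2 extra days.
Each full week contributes 4 days from the set (Mon, Tue, Sat, Sun): 38 × 4 = 152.
The 2 extra days are Sunday, Monday — 2 of them qualify.
Total: 152 + 2 = 154.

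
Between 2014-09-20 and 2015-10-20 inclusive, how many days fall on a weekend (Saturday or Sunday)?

2014-09-20 is a Saturday.
From 2014-09-20 to 2015-10-20 is 396 days inclusive.
396 = 7 × 56 + 4, so there are 56 full weeks plus 4 extra days.
Each full week contributes 2 weekend days (Sat, Sun): 56 × 2 = 112.
The 4 extra days are Saturday, Sunday, Monday, Tuesday — 2 of them qualify.
Total: 112 + 2 = 114.

114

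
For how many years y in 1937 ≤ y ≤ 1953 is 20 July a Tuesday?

3

Day of week of July 20 in each year:
1937: Tue ✓, 1938: Wed, 1939: Thu, 1940: Sat, 1941: Sun, 1942: Mon, 1943: Tue ✓, 1944: Thu, 1945: Fri, 1946: Sat, 1947: Sun, 1948: Tue ✓, 1949: Wed, 1950: Thu, 1951: Fri, 1952: Sun, 1953: Mon
Tuesdays: 1937, 1943, 1948.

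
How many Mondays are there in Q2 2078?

13

2078-04-01 is a Friday.
That's 91 days from start to end, counting both.
91 = 7 × 13, so the span is exactly 13 full weeks.
Each full week contributes one Monday: 13 so far.
Total: 13.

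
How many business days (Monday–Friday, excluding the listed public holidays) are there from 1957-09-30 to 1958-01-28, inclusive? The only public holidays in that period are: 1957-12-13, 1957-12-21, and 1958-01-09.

1957-09-30 is a Monday.
That's 121 days from start to end, counting both.
121 = 7 × 17 + 2, so there are 17 full weeks plus 2 extra days.
Each full week contributes 5 weekdays (Mon–Fri): 17 × 5 = 85.
The 2 extra days are Monday, Tuesday — 2 of them qualify.
Total: 85 + 2 = 87.
Holidays: 1957-12-13 (Fri); 1957-12-21 (Sat); 1958-01-09 (Thu).
2 of the 3 holidays fall on weekdays; the rest are weekends and were already excluded.
Business days: 87 − 2 = 85.

85 business days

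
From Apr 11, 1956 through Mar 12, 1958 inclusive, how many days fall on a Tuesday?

100 Tuesdays

Apr 11, 1956 is a Wednesday.
That's 701 days from start to end, counting both.
701 = 7 × 100 + 1, so there are 100 full weeks plus 1 extra day.
Each full week contributes one Tuesday: 100 so far.
The 1 extra day is Wed — none qualify.
Total: 100 + 0 = 100.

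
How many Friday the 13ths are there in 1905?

2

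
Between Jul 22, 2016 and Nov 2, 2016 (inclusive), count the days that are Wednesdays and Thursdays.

29

Jul 22, 2016 is a Friday.
That's 104 days from start to end, counting both.
104 = 7 × 14 + 6, so there are 14 full weeks plus 6 extra days.
Each full week contributes 2 days from the set (Wed, Thu): 14 × 2 = 28.
The 6 extra days are Fri, Sat, Sun, Mon, Tue, Wed — 1 of them qualifies.
Total: 28 + 1 = 29.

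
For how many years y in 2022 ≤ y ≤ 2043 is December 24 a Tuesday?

Day of week of December 24 in each year:
2022: Sat, 2023: Sun, 2024: Tue ✓, 2025: Wed, 2026: Thu, 2027: Fri, 2028: Sun, 2029: Mon, 2030: Tue ✓, 2031: Wed, 2032: Fri, 2033: Sat, 2034: Sun, 2035: Mon, 2036: Wed, 2037: Thu, 2038: Fri, 2039: Sat, 2040: Mon, 2041: Tue ✓, 2042: Wed, 2043: Thu
Tuesdays: 2024, 2030, 2041.

3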